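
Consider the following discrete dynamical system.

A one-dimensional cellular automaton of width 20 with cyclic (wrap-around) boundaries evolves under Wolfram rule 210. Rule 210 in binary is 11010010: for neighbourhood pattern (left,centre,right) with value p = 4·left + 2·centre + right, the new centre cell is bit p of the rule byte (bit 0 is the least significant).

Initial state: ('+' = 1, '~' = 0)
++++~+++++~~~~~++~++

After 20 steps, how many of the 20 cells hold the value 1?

13

t=0: ++++~+++++~~~~~++~++
t=1: ++++~~+++++~~~+~+~~+
t=2: ++++++~+++++~+~~~++~
t=3: ~+++++~~++++~~+~+~+~
t=4: +~++++++~+++++~~~~~+
t=5: +~~+++++~~+++++~~~+~
t=6: ~++~++++++~+++++~+~~
t=7: +~+~~+++++~~++++~~+~
t=8: ~~~++~++++++~+++++~~
t=9: ~~+~+~~+++++~~+++++~
t=10: ~+~~~++~++++++~+++++
t=11: ~~+~+~+~~+++++~~++++
t=12: ++~~~~~++~++++++~+++
t=13: +++~~~+~+~~+++++~~++
t=14: ++++~+~~~++~++++++~+
t=15: ++++~~+~+~+~~+++++~~
t=16: ~+++++~~~~~++~++++++
t=17: ~~+++++~~~+~+~~+++++
t=18: ++~+++++~+~~~++~++++
t=19: ++~~++++~~+~+~+~~+++
t=20: ++++~+++++~~~~~++~++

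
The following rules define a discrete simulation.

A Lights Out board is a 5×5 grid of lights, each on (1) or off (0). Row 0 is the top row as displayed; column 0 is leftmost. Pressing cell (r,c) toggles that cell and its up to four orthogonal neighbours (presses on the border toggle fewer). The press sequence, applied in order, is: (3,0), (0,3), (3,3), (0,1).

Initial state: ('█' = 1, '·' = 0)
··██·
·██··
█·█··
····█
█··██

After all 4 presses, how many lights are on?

step 0: ··██·
·██··
█·█··
····█
█··██
step 1: ··██·
·██··
··█··
██··█
···██
step 2: ····█
·███·
··█··
██··█
···██
step 3: ····█
·███·
··██·
████·
····█
step 4: ███·█
··██·
··██·
████·
····█

13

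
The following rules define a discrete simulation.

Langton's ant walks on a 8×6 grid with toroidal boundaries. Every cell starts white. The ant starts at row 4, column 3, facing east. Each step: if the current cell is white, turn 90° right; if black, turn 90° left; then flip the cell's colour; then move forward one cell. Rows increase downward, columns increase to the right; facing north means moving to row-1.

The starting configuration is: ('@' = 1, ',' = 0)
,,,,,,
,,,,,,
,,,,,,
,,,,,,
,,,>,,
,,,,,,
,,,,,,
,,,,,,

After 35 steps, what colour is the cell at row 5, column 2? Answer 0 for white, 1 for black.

1

k=0  ,,,,,,
,,,,,,
,,,,,,
,,,,,,
,,,>,,
,,,,,,
,,,,,,
,,,,,,
k=1  ,,,,,,
,,,,,,
,,,,,,
,,,,,,
,,,@,,
,,,v,,
,,,,,,
,,,,,,
k=2  ,,,,,,
,,,,,,
,,,,,,
,,,,,,
,,,@,,
,,<@,,
,,,,,,
,,,,,,
k=3  ,,,,,,
,,,,,,
,,,,,,
,,,,,,
,,^@,,
,,@@,,
,,,,,,
,,,,,,
k=4  ,,,,,,
,,,,,,
,,,,,,
,,,,,,
,,@>,,
,,@@,,
,,,,,,
,,,,,,
k=5  ,,,,,,
,,,,,,
,,,,,,
,,,^,,
,,@,,,
,,@@,,
,,,,,,
,,,,,,
k=6  ,,,,,,
,,,,,,
,,,,,,
,,,@>,
,,@,,,
,,@@,,
,,,,,,
,,,,,,
k=7  ,,,,,,
,,,,,,
,,,,,,
,,,@@,
,,@,v,
,,@@,,
,,,,,,
,,,,,,
k=8  ,,,,,,
,,,,,,
,,,,,,
,,,@@,
,,@<@,
,,@@,,
,,,,,,
,,,,,,
k=9  ,,,,,,
,,,,,,
,,,,,,
,,,^@,
,,@@@,
,,@@,,
,,,,,,
,,,,,,
k=10  ,,,,,,
,,,,,,
,,,,,,
,,<,@,
,,@@@,
,,@@,,
,,,,,,
,,,,,,
k=11  ,,,,,,
,,,,,,
,,^,,,
,,@,@,
,,@@@,
,,@@,,
,,,,,,
,,,,,,
k=12  ,,,,,,
,,,,,,
,,@>,,
,,@,@,
,,@@@,
,,@@,,
,,,,,,
,,,,,,
k=13  ,,,,,,
,,,,,,
,,@@,,
,,@v@,
,,@@@,
,,@@,,
,,,,,,
,,,,,,
k=14  ,,,,,,
,,,,,,
,,@@,,
,,<@@,
,,@@@,
,,@@,,
,,,,,,
,,,,,,
k=15  ,,,,,,
,,,,,,
,,@@,,
,,,@@,
,,v@@,
,,@@,,
,,,,,,
,,,,,,
k=16  ,,,,,,
,,,,,,
,,@@,,
,,,@@,
,,,>@,
,,@@,,
,,,,,,
,,,,,,
k=17  ,,,,,,
,,,,,,
,,@@,,
,,,^@,
,,,,@,
,,@@,,
,,,,,,
,,,,,,
k=18  ,,,,,,
,,,,,,
,,@@,,
,,<,@,
,,,,@,
,,@@,,
,,,,,,
,,,,,,
k=19  ,,,,,,
,,,,,,
,,^@,,
,,@,@,
,,,,@,
,,@@,,
,,,,,,
,,,,,,
k=20  ,,,,,,
,,,,,,
,<,@,,
,,@,@,
,,,,@,
,,@@,,
,,,,,,
,,,,,,
k=21  ,,,,,,
,^,,,,
,@,@,,
,,@,@,
,,,,@,
,,@@,,
,,,,,,
,,,,,,
k=22  ,,,,,,
,@>,,,
,@,@,,
,,@,@,
,,,,@,
,,@@,,
,,,,,,
,,,,,,
k=23  ,,,,,,
,@@,,,
,@v@,,
,,@,@,
,,,,@,
,,@@,,
,,,,,,
,,,,,,
k=24  ,,,,,,
,@@,,,
,<@@,,
,,@,@,
,,,,@,
,,@@,,
,,,,,,
,,,,,,
k=25  ,,,,,,
,@@,,,
,,@@,,
,v@,@,
,,,,@,
,,@@,,
,,,,,,
,,,,,,
k=26  ,,,,,,
,@@,,,
,,@@,,
<@@,@,
,,,,@,
,,@@,,
,,,,,,
,,,,,,
k=27  ,,,,,,
,@@,,,
^,@@,,
@@@,@,
,,,,@,
,,@@,,
,,,,,,
,,,,,,
k=28  ,,,,,,
,@@,,,
@>@@,,
@@@,@,
,,,,@,
,,@@,,
,,,,,,
,,,,,,
k=29  ,,,,,,
,@@,,,
@@@@,,
@v@,@,
,,,,@,
,,@@,,
,,,,,,
,,,,,,
k=30  ,,,,,,
,@@,,,
@@@@,,
@,>,@,
,,,,@,
,,@@,,
,,,,,,
,,,,,,
k=31  ,,,,,,
,@@,,,
@@^@,,
@,,,@,
,,,,@,
,,@@,,
,,,,,,
,,,,,,
k=32  ,,,,,,
,@@,,,
@<,@,,
@,,,@,
,,,,@,
,,@@,,
,,,,,,
,,,,,,
k=33  ,,,,,,
,@@,,,
@,,@,,
@v,,@,
,,,,@,
,,@@,,
,,,,,,
,,,,,,
k=34  ,,,,,,
,@@,,,
@,,@,,
<@,,@,
,,,,@,
,,@@,,
,,,,,,
,,,,,,
k=35  ,,,,,,
,@@,,,
@,,@,,
,@,,@,
v,,,@,
,,@@,,
,,,,,,
,,,,,,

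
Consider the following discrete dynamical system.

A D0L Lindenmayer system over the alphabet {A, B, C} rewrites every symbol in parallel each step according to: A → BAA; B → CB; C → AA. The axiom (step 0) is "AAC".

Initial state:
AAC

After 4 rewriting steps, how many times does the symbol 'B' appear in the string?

48

t=0: AAC
t=1: BAABAAAA
t=2: CBBAABAACBBAABAABAABAA
t=3: AACBCBBAABAACBBAABAAAACBCBBAABAACBBAABAACBBAABAACBBAABAA
t=4: BAABAAAACBAACBCBBAABAACBBAABAAAACBCBBAABAACBBAABAABAABAAAA…CBCBBAABAACBBAABAAAACBCBBAABAACBBAABAAAACBCBBAABAACBBAABAA  (len 140)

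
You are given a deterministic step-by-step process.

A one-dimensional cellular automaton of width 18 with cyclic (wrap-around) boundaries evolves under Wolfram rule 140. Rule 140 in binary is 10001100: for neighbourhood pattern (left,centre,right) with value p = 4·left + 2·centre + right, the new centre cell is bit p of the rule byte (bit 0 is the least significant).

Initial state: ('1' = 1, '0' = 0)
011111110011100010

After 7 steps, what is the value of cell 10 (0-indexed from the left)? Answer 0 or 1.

t=0: 011111110011100010
t=1: 011111100011000010
t=2: 011111000010000010
t=3: 011110000010000010
t=4: 011100000010000010
t=5: 011000000010000010
t=6: 010000000010000010
t=7: 010000000010000010

1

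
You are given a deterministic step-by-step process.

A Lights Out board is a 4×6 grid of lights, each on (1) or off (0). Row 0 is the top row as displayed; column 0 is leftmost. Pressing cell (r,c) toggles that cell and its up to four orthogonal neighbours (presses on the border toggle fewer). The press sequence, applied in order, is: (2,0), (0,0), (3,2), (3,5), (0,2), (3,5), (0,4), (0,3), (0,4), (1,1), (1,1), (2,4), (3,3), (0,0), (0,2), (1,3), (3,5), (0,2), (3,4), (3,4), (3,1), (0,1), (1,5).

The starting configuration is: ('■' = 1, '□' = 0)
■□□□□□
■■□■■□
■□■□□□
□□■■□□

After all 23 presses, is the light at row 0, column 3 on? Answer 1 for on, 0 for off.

t=0: ■□□□□□
■■□■■□
■□■□□□
□□■■□□
t=1: ■□□□□□
□■□■■□
□■■□□□
■□■■□□
t=2: □■□□□□
■■□■■□
□■■□□□
■□■■□□
t=3: □■□□□□
■■□■■□
□■□□□□
■■□□□□
t=4: □■□□□□
■■□■■□
□■□□□■
■■□□■■
t=5: □□■■□□
■■■■■□
□■□□□■
■■□□■■
t=6: □□■■□□
■■■■■□
□■□□□□
■■□□□□
t=7: □□■□■■
■■■■□□
□■□□□□
■■□□□□
t=8: □□□■□■
■■■□□□
□■□□□□
■■□□□□
t=9: □□□□■□
■■■□■□
□■□□□□
■■□□□□
t=10: □■□□■□
□□□□■□
□□□□□□
■■□□□□
t=11: □□□□■□
■■■□■□
□■□□□□
■■□□□□
t=12: □□□□■□
■■■□□□
□■□■■■
■■□□■□
t=13: □□□□■□
■■■□□□
□■□□■■
■■■■□□
t=14: ■■□□■□
□■■□□□
□■□□■■
■■■■□□
t=15: ■□■■■□
□■□□□□
□■□□■■
■■■■□□
t=16: ■□■□■□
□■■■■□
□■□■■■
■■■■□□
t=17: ■□■□■□
□■■■■□
□■□■■□
■■■■■■
t=18: ■■□■■□
□■□■■□
□■□■■□
■■■■■■
t=19: ■■□■■□
□■□■■□
□■□■□□
■■■□□□
t=20: ■■□■■□
□■□■■□
□■□■■□
■■■■■■
t=21: ■■□■■□
□■□■■□
□□□■■□
□□□■■■
t=22: □□■■■□
□□□■■□
□□□■■□
□□□■■■
t=23: □□■■■■
□□□■□■
□□□■■■
□□□■■■

1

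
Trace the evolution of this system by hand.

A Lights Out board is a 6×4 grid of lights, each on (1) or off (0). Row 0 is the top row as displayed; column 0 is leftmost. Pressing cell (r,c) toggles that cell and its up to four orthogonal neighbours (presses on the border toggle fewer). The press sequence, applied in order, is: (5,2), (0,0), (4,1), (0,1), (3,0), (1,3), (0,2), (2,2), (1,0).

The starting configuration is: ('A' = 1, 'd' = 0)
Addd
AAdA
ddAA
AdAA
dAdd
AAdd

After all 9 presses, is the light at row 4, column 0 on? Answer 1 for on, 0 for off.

0

k=0  Addd
AAdA
ddAA
AdAA
dAdd
AAdd
k=1  Addd
AAdA
ddAA
AdAA
dAAd
AdAA
k=2  dAdd
dAdA
ddAA
AdAA
dAAd
AdAA
k=3  dAdd
dAdA
ddAA
AAAA
Addd
AAAA
k=4  AdAd
dddA
ddAA
AAAA
Addd
AAAA
k=5  AdAd
dddA
AdAA
ddAA
dddd
AAAA
k=6  AdAA
ddAd
AdAd
ddAA
dddd
AAAA
k=7  AAdd
dddd
AdAd
ddAA
dddd
AAAA
k=8  AAdd
ddAd
AAdA
dddA
dddd
AAAA
k=9  dAdd
AAAd
dAdA
dddA
dddd
AAAA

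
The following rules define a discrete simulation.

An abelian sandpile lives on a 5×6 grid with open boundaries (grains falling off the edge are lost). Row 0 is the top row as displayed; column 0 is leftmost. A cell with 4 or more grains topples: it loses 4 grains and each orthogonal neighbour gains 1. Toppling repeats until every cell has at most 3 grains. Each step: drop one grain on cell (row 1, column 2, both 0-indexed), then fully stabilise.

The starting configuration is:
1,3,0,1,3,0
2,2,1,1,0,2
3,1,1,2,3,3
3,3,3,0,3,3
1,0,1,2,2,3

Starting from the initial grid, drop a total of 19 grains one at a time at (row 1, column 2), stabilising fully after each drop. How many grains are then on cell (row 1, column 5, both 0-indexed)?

0

[0] 1,3,0,1,3,0
2,2,1,1,0,2
3,1,1,2,3,3
3,3,3,0,3,3
1,0,1,2,2,3
[1] 1,3,0,1,3,0
2,2,2,1,0,2
3,1,1,2,3,3
3,3,3,0,3,3
1,0,1,2,2,3
[2] 1,3,0,1,3,0
2,2,3,1,0,2
3,1,1,2,3,3
3,3,3,0,3,3
1,0,1,2,2,3
[3] 1,3,1,1,3,0
2,3,0,2,0,2
3,1,2,2,3,3
3,3,3,0,3,3
1,0,1,2,2,3
[4] 1,3,1,1,3,0
2,3,1,2,0,2
3,1,2,2,3,3
3,3,3,0,3,3
1,0,1,2,2,3
[5] 1,3,1,1,3,0
2,3,2,2,0,2
3,1,2,2,3,3
3,3,3,0,3,3
1,0,1,2,2,3
[6] 1,3,1,1,3,0
2,3,3,2,0,2
3,1,2,2,3,3
3,3,3,0,3,3
1,0,1,2,2,3
[7] 2,0,3,1,3,0
3,1,1,3,0,2
3,2,3,2,3,3
3,3,3,0,3,3
1,0,1,2,2,3
[8] 2,0,3,1,3,0
3,1,2,3,0,2
3,2,3,2,3,3
3,3,3,0,3,3
1,0,1,2,2,3
[9] 2,0,3,1,3,0
3,1,3,3,0,2
3,2,3,2,3,3
3,3,3,0,3,3
1,0,1,2,2,3
[10] 3,2,1,3,3,0
1,1,1,2,2,3
2,3,0,2,2,1
1,2,2,3,2,2
2,1,2,3,0,1
[11] 3,2,1,3,3,0
1,1,2,2,2,3
2,3,0,2,2,1
1,2,2,3,2,2
2,1,2,3,0,1
[12] 3,2,1,3,3,0
1,1,3,2,2,3
2,3,0,2,2,1
1,2,2,3,2,2
2,1,2,3,0,1
[13] 3,2,2,3,3,0
1,2,0,3,2,3
2,3,1,2,2,1
1,2,2,3,2,2
2,1,2,3,0,1
[14] 3,2,2,3,3,0
1,2,1,3,2,3
2,3,1,2,2,1
1,2,2,3,2,2
2,1,2,3,0,1
[15] 3,2,2,3,3,0
1,2,2,3,2,3
2,3,1,2,2,1
1,2,2,3,2,2
2,1,2,3,0,1
[16] 3,2,2,3,3,0
1,2,3,3,2,3
2,3,1,2,2,1
1,2,2,3,2,2
2,1,2,3,0,1
[17] 3,3,0,2,1,2
1,3,2,2,1,0
2,3,2,3,3,2
1,2,2,3,2,2
2,1,2,3,0,1
[18] 3,3,0,2,1,2
1,3,3,2,1,0
2,3,2,3,3,2
1,2,2,3,2,2
2,1,2,3,0,1
[19] 0,1,2,3,1,2
3,2,3,0,3,0
3,2,2,3,1,3
2,0,2,3,0,3
2,3,0,1,2,1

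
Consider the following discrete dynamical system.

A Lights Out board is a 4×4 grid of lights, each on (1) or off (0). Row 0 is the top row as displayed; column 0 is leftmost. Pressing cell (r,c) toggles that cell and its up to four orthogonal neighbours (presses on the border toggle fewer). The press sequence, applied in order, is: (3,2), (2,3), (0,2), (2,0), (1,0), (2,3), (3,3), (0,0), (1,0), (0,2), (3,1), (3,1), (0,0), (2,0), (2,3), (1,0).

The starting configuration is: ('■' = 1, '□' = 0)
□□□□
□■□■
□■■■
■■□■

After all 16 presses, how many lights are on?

7

0) □□□□
□■□■
□■■■
■■□■
1) □□□□
□■□■
□■□■
■□■□
2) □□□□
□■□□
□■■□
■□■■
3) □■■■
□■■□
□■■□
■□■■
4) □■■■
■■■□
■□■□
□□■■
5) ■■■■
□□■□
□□■□
□□■■
6) ■■■■
□□■■
□□□■
□□■□
7) ■■■■
□□■■
□□□□
□□□■
8) □□■■
■□■■
□□□□
□□□■
9) ■□■■
□■■■
■□□□
□□□■
10) ■■□□
□■□■
■□□□
□□□■
11) ■■□□
□■□■
■■□□
■■■■
12) ■■□□
□■□■
■□□□
□□□■
13) □□□□
■■□■
■□□□
□□□■
14) □□□□
□■□■
□■□□
■□□■
15) □□□□
□■□□
□■■■
■□□□
16) ■□□□
■□□□
■■■■
■□□□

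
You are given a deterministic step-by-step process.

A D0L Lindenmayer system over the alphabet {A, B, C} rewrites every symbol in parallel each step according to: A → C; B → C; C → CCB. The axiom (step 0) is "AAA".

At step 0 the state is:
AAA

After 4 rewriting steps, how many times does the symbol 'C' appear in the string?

36

k=0  AAA
k=1  CCC
k=2  CCBCCBCCB
k=3  CCBCCBCCCBCCBCCCBCCBC
k=4  CCBCCBCCCBCCBCCCBCCBCCBCCCBCCBCCCBCCBCCBCCCBCCBCCCB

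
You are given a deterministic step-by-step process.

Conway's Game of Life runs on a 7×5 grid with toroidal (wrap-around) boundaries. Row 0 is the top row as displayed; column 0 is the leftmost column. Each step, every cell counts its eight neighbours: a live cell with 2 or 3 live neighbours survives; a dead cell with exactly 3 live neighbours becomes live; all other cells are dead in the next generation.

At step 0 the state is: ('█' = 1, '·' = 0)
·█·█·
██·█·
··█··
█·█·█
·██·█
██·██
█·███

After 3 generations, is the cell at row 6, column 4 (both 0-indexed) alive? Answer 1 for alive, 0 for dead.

0

k=0  ·█·█·
██·█·
··█··
█·█·█
·██·█
██·██
█·███
k=1  ·····
██·██
··█··
█·█·█
·····
·····
·····
k=2  █···█
█████
··█··
·█·█·
·····
·····
·····
k=3  ··█··
··█··
·····
··█··
·····
·····
·····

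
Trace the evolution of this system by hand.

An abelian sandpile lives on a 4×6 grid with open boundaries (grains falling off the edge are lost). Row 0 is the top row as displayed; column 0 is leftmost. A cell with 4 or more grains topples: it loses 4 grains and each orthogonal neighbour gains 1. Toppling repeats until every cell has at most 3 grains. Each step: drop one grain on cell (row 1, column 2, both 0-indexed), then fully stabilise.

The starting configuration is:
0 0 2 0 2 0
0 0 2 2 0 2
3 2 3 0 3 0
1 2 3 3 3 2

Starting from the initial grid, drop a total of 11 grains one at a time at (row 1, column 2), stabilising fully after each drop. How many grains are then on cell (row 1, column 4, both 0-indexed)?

gen 0: 0 0 2 0 2 0
0 0 2 2 0 2
3 2 3 0 3 0
1 2 3 3 3 2
gen 1: 0 0 2 0 2 0
0 0 3 2 0 2
3 2 3 0 3 0
1 2 3 3 3 2
gen 2: 0 0 3 0 2 0
0 1 1 3 1 2
3 3 1 3 0 1
1 3 1 1 1 3
gen 3: 0 0 3 0 2 0
0 1 2 3 1 2
3 3 1 3 0 1
1 3 1 1 1 3
gen 4: 0 0 3 0 2 0
0 1 3 3 1 2
3 3 1 3 0 1
1 3 1 1 1 3
gen 5: 0 1 0 2 2 0
0 2 2 1 2 2
3 3 3 0 1 1
1 3 1 2 1 3
gen 6: 0 1 0 2 2 0
0 2 3 1 2 2
3 3 3 0 1 1
1 3 1 2 1 3
gen 7: 0 2 1 2 2 0
2 0 2 2 2 2
0 3 1 1 1 1
3 0 3 2 1 3
gen 8: 0 2 1 2 2 0
2 0 3 2 2 2
0 3 1 1 1 1
3 0 3 2 1 3
gen 9: 0 2 2 2 2 0
2 1 0 3 2 2
0 3 2 1 1 1
3 0 3 2 1 3
gen 10: 0 2 2 2 2 0
2 1 1 3 2 2
0 3 2 1 1 1
3 0 3 2 1 3
gen 11: 0 2 2 2 2 0
2 1 2 3 2 2
0 3 2 1 1 1
3 0 3 2 1 3

2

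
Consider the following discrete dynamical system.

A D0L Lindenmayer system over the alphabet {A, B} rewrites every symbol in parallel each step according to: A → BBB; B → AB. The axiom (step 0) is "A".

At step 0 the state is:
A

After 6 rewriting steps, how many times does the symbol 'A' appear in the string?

step 0: A
step 1: BBB
step 2: ABABAB
step 3: BBBABBBBABBBBAB
step 4: ABABABBBBABABABABBBBABABABABBBBAB
step 5: BBBABBBBABBBBABABABABBBBABBBBABBBBABBBBABABABABBBBABBBBABBBBABBBBABABABABBBBAB
step 6: ABABABBBBABABABABBBBABABABABBBBABBBBABBBBABBBBABABABABBBBA…BABABBBBABABABABBBBABABABABBBBABBBBABBBBABBBBABABABABBBBAB  (len 177)

57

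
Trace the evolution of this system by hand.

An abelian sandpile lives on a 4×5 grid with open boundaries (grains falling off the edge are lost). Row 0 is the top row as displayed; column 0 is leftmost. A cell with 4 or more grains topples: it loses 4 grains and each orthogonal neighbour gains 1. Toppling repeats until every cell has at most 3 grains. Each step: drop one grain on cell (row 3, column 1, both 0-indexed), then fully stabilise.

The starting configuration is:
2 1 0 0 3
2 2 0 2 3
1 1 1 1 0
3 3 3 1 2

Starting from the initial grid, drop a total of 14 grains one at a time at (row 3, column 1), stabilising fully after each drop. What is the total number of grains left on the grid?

32

gen 0: 2 1 0 0 3
2 2 0 2 3
1 1 1 1 0
3 3 3 1 2
gen 1: 2 1 0 0 3
2 2 0 2 3
2 2 2 1 0
0 2 0 2 2
gen 2: 2 1 0 0 3
2 2 0 2 3
2 2 2 1 0
0 3 0 2 2
gen 3: 2 1 0 0 3
2 2 0 2 3
2 3 2 1 0
1 0 1 2 2
gen 4: 2 1 0 0 3
2 2 0 2 3
2 3 2 1 0
1 1 1 2 2
gen 5: 2 1 0 0 3
2 2 0 2 3
2 3 2 1 0
1 2 1 2 2
gen 6: 2 1 0 0 3
2 2 0 2 3
2 3 2 1 0
1 3 1 2 2
gen 7: 2 1 0 0 3
2 3 0 2 3
3 0 3 1 0
2 1 2 2 2
gen 8: 2 1 0 0 3
2 3 0 2 3
3 0 3 1 0
2 2 2 2 2
gen 9: 2 1 0 0 3
2 3 0 2 3
3 0 3 1 0
2 3 2 2 2
gen 10: 2 1 0 0 3
2 3 0 2 3
3 1 3 1 0
3 0 3 2 2
gen 11: 2 1 0 0 3
2 3 0 2 3
3 1 3 1 0
3 1 3 2 2
gen 12: 2 1 0 0 3
2 3 0 2 3
3 1 3 1 0
3 2 3 2 2
gen 13: 2 1 0 0 3
2 3 0 2 3
3 1 3 1 0
3 3 3 2 2
gen 14: 3 2 0 0 3
0 1 2 2 3
2 1 1 2 0
1 3 1 3 2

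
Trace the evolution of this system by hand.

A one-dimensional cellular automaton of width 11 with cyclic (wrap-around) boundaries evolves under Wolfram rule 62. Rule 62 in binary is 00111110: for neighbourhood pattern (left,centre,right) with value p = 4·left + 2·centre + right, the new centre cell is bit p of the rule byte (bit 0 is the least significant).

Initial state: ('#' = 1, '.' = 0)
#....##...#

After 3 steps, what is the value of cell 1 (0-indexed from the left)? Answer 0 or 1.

step 0: #....##...#
step 1: .#..##.#.##
step 2: #####.####.
step 3: #....##...#

0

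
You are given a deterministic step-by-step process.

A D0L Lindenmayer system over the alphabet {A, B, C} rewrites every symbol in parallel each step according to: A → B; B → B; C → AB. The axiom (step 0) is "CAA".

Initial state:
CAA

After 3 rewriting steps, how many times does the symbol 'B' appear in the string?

4

gen 0: CAA
gen 1: ABBB
gen 2: BBBB
gen 3: BBBB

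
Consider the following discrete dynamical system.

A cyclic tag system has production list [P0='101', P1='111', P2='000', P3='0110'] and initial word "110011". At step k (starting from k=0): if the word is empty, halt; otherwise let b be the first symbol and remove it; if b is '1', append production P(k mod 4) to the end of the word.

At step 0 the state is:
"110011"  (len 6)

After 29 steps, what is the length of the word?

37

t=0: "110011"  (len 6)
t=1: "10011101"  (len 8)
t=2: "0011101111"  (len 10)
t=3: "011101111"  (len 9)
t=4: "11101111"  (len 8)
t=5: "1101111101"  (len 10)
t=6: "101111101111"  (len 12)
t=7: "01111101111000"  (len 14)
t=8: "1111101111000"  (len 13)
t=9: "111101111000101"  (len 15)
t=10: "11101111000101111"  (len 17)
t=11: "1101111000101111000"  (len 19)
t=12: "1011110001011110000110"  (len 22)
t=13: "011110001011110000110101"  (len 24)
t=14: "11110001011110000110101"  (len 23)
t=15: "1110001011110000110101000"  (len 25)
t=16: "1100010111100001101010000110"  (len 28)
t=17: "100010111100001101010000110101"  (len 30)
t=18: "00010111100001101010000110101111"  (len 32)
t=19: "0010111100001101010000110101111"  (len 31)
t=20: "010111100001101010000110101111"  (len 30)
t=21: "10111100001101010000110101111"  (len 29)
t=22: "0111100001101010000110101111111"  (len 31)
t=23: "111100001101010000110101111111"  (len 30)
t=24: "111000011010100001101011111110110"  (len 33)
t=25: "11000011010100001101011111110110101"  (len 35)
t=26: "1000011010100001101011111110110101111"  (len 37)
t=27: "000011010100001101011111110110101111000"  (len 39)
t=28: "00011010100001101011111110110101111000"  (len 38)
t=29: "0011010100001101011111110110101111000"  (len 37)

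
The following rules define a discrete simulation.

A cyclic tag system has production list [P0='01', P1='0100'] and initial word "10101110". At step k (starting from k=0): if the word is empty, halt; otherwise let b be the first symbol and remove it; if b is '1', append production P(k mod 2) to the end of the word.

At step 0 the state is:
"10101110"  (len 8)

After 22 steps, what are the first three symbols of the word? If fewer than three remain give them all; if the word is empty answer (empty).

000

0) "10101110"  (len 8)
1) "010111001"  (len 9)
2) "10111001"  (len 8)
3) "011100101"  (len 9)
4) "11100101"  (len 8)
5) "110010101"  (len 9)
6) "100101010100"  (len 12)
7) "0010101010001"  (len 13)
8) "010101010001"  (len 12)
9) "10101010001"  (len 11)
10) "01010100010100"  (len 14)
11) "1010100010100"  (len 13)
12) "0101000101000100"  (len 16)
13) "101000101000100"  (len 15)
14) "010001010001000100"  (len 18)
15) "10001010001000100"  (len 17)
16) "00010100010001000100"  (len 20)
17) "0010100010001000100"  (len 19)
18) "010100010001000100"  (len 18)
19) "10100010001000100"  (len 17)
20) "01000100010001000100"  (len 20)
21) "1000100010001000100"  (len 19)
22) "0001000100010001000100"  (len 22)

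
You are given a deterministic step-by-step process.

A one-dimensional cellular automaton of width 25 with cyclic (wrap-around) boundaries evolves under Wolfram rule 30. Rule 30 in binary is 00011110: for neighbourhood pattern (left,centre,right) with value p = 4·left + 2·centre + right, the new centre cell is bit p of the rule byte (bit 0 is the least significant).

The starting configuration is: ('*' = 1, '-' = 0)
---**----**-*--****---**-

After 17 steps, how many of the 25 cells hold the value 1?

0) ---**----**-*--****---**-
1) --**-*--**--****---*-**-*
2) ***--****-***---*-**-*--*
3) ---***----*--*-**-*--****
4) *-**--*--*****-*--****---
5) *-*-******-----****---*-*
6) --*-*-----*---**---*-**-*
7) ***-**---***-**-*-**-*--*
8) ----*-*-**---*--*-*--****
9) *--**-*-*-*-*****-****---
10) ****--*-*-*-*-----*---*-*
11) ----***-*-*-**---***-**-*
12) *--**---*-*-*-*-**---*--*
13) -***-*-**-*-*-*-*-*-*****
14) -*---*-*--*-*-*-*-*-*----
15) ***-**-****-*-*-*-*-**---
16) *---*--*----*-*-*-*-*-*-*
17) -*-******--**-*-*-*-*-*-*

15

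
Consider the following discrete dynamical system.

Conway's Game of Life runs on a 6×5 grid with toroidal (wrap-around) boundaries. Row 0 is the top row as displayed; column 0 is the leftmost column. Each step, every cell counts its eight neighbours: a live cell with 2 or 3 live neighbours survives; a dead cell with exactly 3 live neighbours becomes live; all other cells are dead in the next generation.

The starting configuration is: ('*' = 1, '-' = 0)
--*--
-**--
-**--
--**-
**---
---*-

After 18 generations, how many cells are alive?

k=0  --*--
-**--
-**--
--**-
**---
---*-
k=1  -***-
---*-
-----
*--*-
-*-**
-**--
k=2  -*-*-
---*-
----*
*-**-
-*-**
----*
k=3  --***
--***
--*-*
***--
-*---
----*
k=4  *-*--
**---
----*
*-**-
-**--
*-*-*
k=5  --**-
**--*
--***
*-***
-----
*-*-*
k=6  --*--
**---
-----
***--
--*--
-**-*
k=7  --**-
-*---
--*--
-**--
-----
-**--
k=8  ---*-
-*-*-
--*--
-**--
-----
-***-
k=9  -*-**
---*-
---*-
-**--
---*-
--**-
k=10  ----*
---*-
---*-
--**-
-*-*-
-----
k=11  -----
---**
---**
---**
---*-
-----
k=12  -----
---**
*-*--
--*--
---**
-----
k=13  -----
---**
-**-*
-**-*
---*-
-----
k=14  -----
*-***
-*--*
-*--*
--**-
-----
k=15  ---**
*****
-*---
-*--*
--**-
-----
k=16  -*---
-*---
-----
**-*-
--**-
--*-*
k=17  ***--
-----
***--
-*-**
*----
-**--
k=18  *-*--
-----
*****
---**
*--**
--*--

13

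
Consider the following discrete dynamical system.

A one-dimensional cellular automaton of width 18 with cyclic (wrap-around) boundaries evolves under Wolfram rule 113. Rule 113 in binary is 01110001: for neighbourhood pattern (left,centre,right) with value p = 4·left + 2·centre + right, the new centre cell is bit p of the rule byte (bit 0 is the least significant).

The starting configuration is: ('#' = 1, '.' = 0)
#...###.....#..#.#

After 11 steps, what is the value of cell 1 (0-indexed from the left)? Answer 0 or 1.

gen 0: #...###.....#..#.#
gen 1: ###...#####..#..#.
gen 2: ..###.....##..#..#
gen 3: #...#####..##..#..
gen 4: .##.....##..##..#.
gen 5: ..#####..##..##..#
gen 6: #.....##..##..##..
gen 7: .####..##..##..##.
gen 8: ....##..##..##..##
gen 9: ###..##..##..##..#
gen 10: ..##..##..##..##..
gen 11: #..##..##..##..###

0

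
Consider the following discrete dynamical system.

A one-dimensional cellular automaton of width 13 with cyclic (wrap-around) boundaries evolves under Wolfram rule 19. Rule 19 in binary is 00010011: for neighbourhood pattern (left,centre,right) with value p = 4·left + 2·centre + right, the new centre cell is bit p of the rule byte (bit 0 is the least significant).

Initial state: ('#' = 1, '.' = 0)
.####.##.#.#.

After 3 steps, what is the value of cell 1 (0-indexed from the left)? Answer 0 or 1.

0

k=0  .####.##.#.#.
k=1  #...........#
k=2  .###########.
k=3  #...........#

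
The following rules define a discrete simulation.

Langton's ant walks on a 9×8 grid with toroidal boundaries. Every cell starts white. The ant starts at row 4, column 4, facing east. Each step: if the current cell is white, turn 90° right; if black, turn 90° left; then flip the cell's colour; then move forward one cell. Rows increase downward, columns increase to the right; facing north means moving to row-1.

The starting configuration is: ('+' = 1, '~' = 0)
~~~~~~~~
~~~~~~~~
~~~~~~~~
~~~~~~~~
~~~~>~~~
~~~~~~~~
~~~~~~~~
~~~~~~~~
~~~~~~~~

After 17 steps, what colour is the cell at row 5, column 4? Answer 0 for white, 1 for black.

1

[0] ~~~~~~~~
~~~~~~~~
~~~~~~~~
~~~~~~~~
~~~~>~~~
~~~~~~~~
~~~~~~~~
~~~~~~~~
~~~~~~~~
[1] ~~~~~~~~
~~~~~~~~
~~~~~~~~
~~~~~~~~
~~~~+~~~
~~~~v~~~
~~~~~~~~
~~~~~~~~
~~~~~~~~
[2] ~~~~~~~~
~~~~~~~~
~~~~~~~~
~~~~~~~~
~~~~+~~~
~~~<+~~~
~~~~~~~~
~~~~~~~~
~~~~~~~~
[3] ~~~~~~~~
~~~~~~~~
~~~~~~~~
~~~~~~~~
~~~^+~~~
~~~++~~~
~~~~~~~~
~~~~~~~~
~~~~~~~~
[4] ~~~~~~~~
~~~~~~~~
~~~~~~~~
~~~~~~~~
~~~+>~~~
~~~++~~~
~~~~~~~~
~~~~~~~~
~~~~~~~~
[5] ~~~~~~~~
~~~~~~~~
~~~~~~~~
~~~~^~~~
~~~+~~~~
~~~++~~~
~~~~~~~~
~~~~~~~~
~~~~~~~~
[6] ~~~~~~~~
~~~~~~~~
~~~~~~~~
~~~~+>~~
~~~+~~~~
~~~++~~~
~~~~~~~~
~~~~~~~~
~~~~~~~~
[7] ~~~~~~~~
~~~~~~~~
~~~~~~~~
~~~~++~~
~~~+~v~~
~~~++~~~
~~~~~~~~
~~~~~~~~
~~~~~~~~
[8] ~~~~~~~~
~~~~~~~~
~~~~~~~~
~~~~++~~
~~~+<+~~
~~~++~~~
~~~~~~~~
~~~~~~~~
~~~~~~~~
[9] ~~~~~~~~
~~~~~~~~
~~~~~~~~
~~~~^+~~
~~~+++~~
~~~++~~~
~~~~~~~~
~~~~~~~~
~~~~~~~~
[10] ~~~~~~~~
~~~~~~~~
~~~~~~~~
~~~<~+~~
~~~+++~~
~~~++~~~
~~~~~~~~
~~~~~~~~
~~~~~~~~
[11] ~~~~~~~~
~~~~~~~~
~~~^~~~~
~~~+~+~~
~~~+++~~
~~~++~~~
~~~~~~~~
~~~~~~~~
~~~~~~~~
[12] ~~~~~~~~
~~~~~~~~
~~~+>~~~
~~~+~+~~
~~~+++~~
~~~++~~~
~~~~~~~~
~~~~~~~~
~~~~~~~~
[13] ~~~~~~~~
~~~~~~~~
~~~++~~~
~~~+v+~~
~~~+++~~
~~~++~~~
~~~~~~~~
~~~~~~~~
~~~~~~~~
[14] ~~~~~~~~
~~~~~~~~
~~~++~~~
~~~<++~~
~~~+++~~
~~~++~~~
~~~~~~~~
~~~~~~~~
~~~~~~~~
[15] ~~~~~~~~
~~~~~~~~
~~~++~~~
~~~~++~~
~~~v++~~
~~~++~~~
~~~~~~~~
~~~~~~~~
~~~~~~~~
[16] ~~~~~~~~
~~~~~~~~
~~~++~~~
~~~~++~~
~~~~>+~~
~~~++~~~
~~~~~~~~
~~~~~~~~
~~~~~~~~
[17] ~~~~~~~~
~~~~~~~~
~~~++~~~
~~~~^+~~
~~~~~+~~
~~~++~~~
~~~~~~~~
~~~~~~~~
~~~~~~~~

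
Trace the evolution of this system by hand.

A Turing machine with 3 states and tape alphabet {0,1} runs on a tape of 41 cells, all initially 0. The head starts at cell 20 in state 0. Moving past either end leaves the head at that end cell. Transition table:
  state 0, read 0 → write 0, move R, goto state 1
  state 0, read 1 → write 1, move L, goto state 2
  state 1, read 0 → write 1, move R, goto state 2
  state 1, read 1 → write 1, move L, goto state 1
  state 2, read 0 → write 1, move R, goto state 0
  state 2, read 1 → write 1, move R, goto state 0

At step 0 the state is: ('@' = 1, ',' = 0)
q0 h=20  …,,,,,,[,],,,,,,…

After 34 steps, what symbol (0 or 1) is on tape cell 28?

1

k=0  q0 h=20  …,,,,,,[,],,,,,,…
k=1  q1 h=21  …,,,,,,[,],,,,,,…
k=2  q2 h=22  …,,,,,@[,],,,,,,…
k=3  q0 h=23  …,,,,@@[,],,,,,,…
k=4  q1 h=24  …,,,@@,[,],,,,,,…
k=5  q2 h=25  …,,@@,@[,],,,,,,…
k=6  q0 h=26  …,@@,@@[,],,,,,,…
k=7  q1 h=27  …@@,@@,[,],,,,,,…
k=8  q2 h=28  …@,@@,@[,],,,,,,…
k=9  q0 h=29  …,@@,@@[,],,,,,,…
k=10  q1 h=30  …@@,@@,[,],,,,,,…
k=11  q2 h=31  …@,@@,@[,],,,,,,…
k=12  q0 h=32  …,@@,@@[,],,,,,,…
k=13  q1 h=33  …@@,@@,[,],,,,,,…
k=14  q2 h=34  …@,@@,@[,],,,,,,|
k=15  q0 h=35  …,@@,@@[,],,,,,|
k=16  q1 h=36  …@@,@@,[,],,,,|
k=17  q2 h=37  …@,@@,@[,],,,|
k=18  q0 h=38  …,@@,@@[,],,|
k=19  q1 h=39  …@@,@@,[,],|
k=20  q2 h=40  …@,@@,@[,]|
k=21  q0 h=40  …@,@@,@[@]|
k=22  q2 h=39  …@@,@@,[@]@|
k=23  q0 h=40  …@,@@,@[@]|
k=24  q2 h=39  …@@,@@,[@]@|
k=25  q0 h=40  …@,@@,@[@]|
k=26  q2 h=39  …@@,@@,[@]@|
k=27  q0 h=40  …@,@@,@[@]|
k=28  q2 h=39  …@@,@@,[@]@|
k=29  q0 h=40  …@,@@,@[@]|
k=30  q2 h=39  …@@,@@,[@]@|
k=31  q0 h=40  …@,@@,@[@]|
k=32  q2 h=39  …@@,@@,[@]@|
k=33  q0 h=40  …@,@@,@[@]|
k=34  q2 h=39  …@@,@@,[@]@|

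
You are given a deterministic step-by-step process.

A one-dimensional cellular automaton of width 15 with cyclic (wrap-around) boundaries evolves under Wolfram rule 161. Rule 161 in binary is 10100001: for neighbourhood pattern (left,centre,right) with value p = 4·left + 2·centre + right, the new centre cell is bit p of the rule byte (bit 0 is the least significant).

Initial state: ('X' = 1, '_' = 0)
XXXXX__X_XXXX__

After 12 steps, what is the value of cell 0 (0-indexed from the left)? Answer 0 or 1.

step 0: XXXXX__X_XXXX__
step 1: _XXX____X_XX___
step 2: __X__XX__X___XX
step 3: ___________X___
step 4: XXXXXXXXXX___XX
step 5: XXXXXXXXX__X__X
step 6: XXXXXXXX_______
step 7: _XXXXXX__XXXXX_
step 8: __XXXX____XXX__
step 9: X__XX__XX__X__X
step 10: _______________
step 11: XXXXXXXXXXXXXXX
step 12: XXXXXXXXXXXXXXX

1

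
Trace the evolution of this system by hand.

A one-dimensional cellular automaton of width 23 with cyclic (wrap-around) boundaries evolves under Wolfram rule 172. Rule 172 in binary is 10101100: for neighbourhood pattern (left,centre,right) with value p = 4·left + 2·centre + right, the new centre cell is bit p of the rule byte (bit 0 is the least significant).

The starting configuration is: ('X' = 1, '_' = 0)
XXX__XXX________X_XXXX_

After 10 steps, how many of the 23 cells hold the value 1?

2

step 0: XXX__XXX________X_XXXX_
step 1: XX___XX_________XXXXX_X
step 2: X____X__________XXXX_XX
step 3: _____X__________XXX_XXX
step 4: _____X__________XX_XXX_
step 5: _____X__________X_XXX__
step 6: _____X__________XXXX___
step 7: _____X__________XXX____
step 8: _____X__________XX_____
step 9: _____X__________X______
step 10: _____X__________X______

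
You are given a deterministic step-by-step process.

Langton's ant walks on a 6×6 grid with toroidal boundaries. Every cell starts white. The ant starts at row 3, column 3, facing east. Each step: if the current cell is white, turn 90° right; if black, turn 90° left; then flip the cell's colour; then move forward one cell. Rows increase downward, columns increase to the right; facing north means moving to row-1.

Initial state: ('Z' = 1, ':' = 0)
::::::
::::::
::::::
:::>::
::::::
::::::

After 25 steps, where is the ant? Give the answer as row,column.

2,1

0) ::::::
::::::
::::::
:::>::
::::::
::::::
1) ::::::
::::::
::::::
:::Z::
:::v::
::::::
2) ::::::
::::::
::::::
:::Z::
::<Z::
::::::
3) ::::::
::::::
::::::
::^Z::
::ZZ::
::::::
4) ::::::
::::::
::::::
::Z>::
::ZZ::
::::::
5) ::::::
::::::
:::^::
::Z:::
::ZZ::
::::::
6) ::::::
::::::
:::Z>:
::Z:::
::ZZ::
::::::
7) ::::::
::::::
:::ZZ:
::Z:v:
::ZZ::
::::::
8) ::::::
::::::
:::ZZ:
::Z<Z:
::ZZ::
::::::
9) ::::::
::::::
:::^Z:
::ZZZ:
::ZZ::
::::::
10) ::::::
::::::
::<:Z:
::ZZZ:
::ZZ::
::::::
11) ::::::
::^:::
::Z:Z:
::ZZZ:
::ZZ::
::::::
12) ::::::
::Z>::
::Z:Z:
::ZZZ:
::ZZ::
::::::
13) ::::::
::ZZ::
::ZvZ:
::ZZZ:
::ZZ::
::::::
14) ::::::
::ZZ::
::<ZZ:
::ZZZ:
::ZZ::
::::::
15) ::::::
::ZZ::
:::ZZ:
::vZZ:
::ZZ::
::::::
16) ::::::
::ZZ::
:::ZZ:
:::>Z:
::ZZ::
::::::
17) ::::::
::ZZ::
:::^Z:
::::Z:
::ZZ::
::::::
18) ::::::
::ZZ::
::<:Z:
::::Z:
::ZZ::
::::::
19) ::::::
::^Z::
::Z:Z:
::::Z:
::ZZ::
::::::
20) ::::::
:<:Z::
::Z:Z:
::::Z:
::ZZ::
::::::
21) :^::::
:Z:Z::
::Z:Z:
::::Z:
::ZZ::
::::::
22) :Z>:::
:Z:Z::
::Z:Z:
::::Z:
::ZZ::
::::::
23) :ZZ:::
:ZvZ::
::Z:Z:
::::Z:
::ZZ::
::::::
24) :ZZ:::
:<ZZ::
::Z:Z:
::::Z:
::ZZ::
::::::
25) :ZZ:::
::ZZ::
:vZ:Z:
::::Z:
::ZZ::
::::::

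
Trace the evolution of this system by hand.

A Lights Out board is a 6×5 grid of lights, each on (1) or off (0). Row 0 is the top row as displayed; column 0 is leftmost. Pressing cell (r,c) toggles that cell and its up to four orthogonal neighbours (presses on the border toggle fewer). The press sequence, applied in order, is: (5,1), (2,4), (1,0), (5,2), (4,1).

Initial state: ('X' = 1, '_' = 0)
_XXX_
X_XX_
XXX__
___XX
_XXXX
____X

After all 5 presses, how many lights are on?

[0] _XXX_
X_XX_
XXX__
___XX
_XXXX
____X
[1] _XXX_
X_XX_
XXX__
___XX
__XXX
XXX_X
[2] _XXX_
X_XXX
XXXXX
___X_
__XXX
XXX_X
[3] XXXX_
_XXXX
_XXXX
___X_
__XXX
XXX_X
[4] XXXX_
_XXXX
_XXXX
___X_
___XX
X__XX
[5] XXXX_
_XXXX
_XXXX
_X_X_
XXXXX
XX_XX

23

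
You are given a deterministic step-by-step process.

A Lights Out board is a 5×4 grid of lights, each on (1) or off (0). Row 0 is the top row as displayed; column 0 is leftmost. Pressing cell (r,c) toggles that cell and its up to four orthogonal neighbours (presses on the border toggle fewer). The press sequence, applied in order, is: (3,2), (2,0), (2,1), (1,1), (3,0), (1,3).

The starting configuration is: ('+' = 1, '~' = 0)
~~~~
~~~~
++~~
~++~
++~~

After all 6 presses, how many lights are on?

7

k=0  ~~~~
~~~~
++~~
~++~
++~~
k=1  ~~~~
~~~~
+++~
~~~+
+++~
k=2  ~~~~
+~~~
~~+~
+~~+
+++~
k=3  ~~~~
++~~
++~~
++~+
+++~
k=4  ~+~~
~~+~
+~~~
++~+
+++~
k=5  ~+~~
~~+~
~~~~
~~~+
~++~
k=6  ~+~+
~~~+
~~~+
~~~+
~++~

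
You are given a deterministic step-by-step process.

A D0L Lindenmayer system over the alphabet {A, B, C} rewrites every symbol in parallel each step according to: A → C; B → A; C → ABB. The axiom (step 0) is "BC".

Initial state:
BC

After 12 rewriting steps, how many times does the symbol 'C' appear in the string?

82

gen 0: BC
gen 1: AABB
gen 2: CCAA
gen 3: ABBABBCC
gen 4: CAACAAABBABB
gen 5: ABBCCABBCCCAACAA
gen 6: CAAABBABBCAAABBABBABBCCABBCC
gen 7: ABBCCCAACAAABBCCCAACAACAAABBABBCAAABBABB
gen 8: CAAABBABBABBCCABBCCCAAABBABBABBCCABBCCABBCCCAACAAABBCCCAACAA
gen 9: ABBCCCAACAACAAABBABBCAAABBABBABBCCCAACAACAAABBABBCAAABBABBCAAABBABBABBCCABBCCCAAABBABBABBCCABBCC
gen 10: CAAABBABBABBCCABBCCABBCCCAACAAABBCCCAACAACAAABBABBABBCCABB…ABBCCCAACAACAAABBABBCAAABBABBABBCCCAACAACAAABBABBCAAABBABB  (len 140)
gen 11: ABBCCCAACAACAAABBABBCAAABBABBCAAABBABBABBCCABBCCCAAABBABBA…CAACAAABBCCCAACAACAAABBABBABBCCABBCCABBCCCAACAAABBCCCAACAA  (len 216)
gen 12: CAAABBABBABBCCABBCCABBCCCAACAAABBCCCAACAAABBCCCAACAACAAABB…AACAAABBABBCAAABBABBCAAABBABBABBCCABBCCCAAABBABBABBCCABBCC  (len 332)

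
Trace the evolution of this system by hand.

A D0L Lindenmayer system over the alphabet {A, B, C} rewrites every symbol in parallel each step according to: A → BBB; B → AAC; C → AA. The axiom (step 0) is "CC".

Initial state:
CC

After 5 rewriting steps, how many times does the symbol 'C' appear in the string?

72

[0] CC
[1] AAAA
[2] BBBBBBBBBBBB
[3] AACAACAACAACAACAACAACAACAACAACAACAAC
[4] BBBBBBAABBBBBBAABBBBBBAABBBBBBAABBBBBBAABBBBBBAABBBBBBAABBBBBBAABBBBBBAABBBBBBAABBBBBBAABBBBBBAA
[5] AACAACAACAACAACAACBBBBBBAACAACAACAACAACAACBBBBBBAACAACAACA…CAACBBBBBBAACAACAACAACAACAACBBBBBBAACAACAACAACAACAACBBBBBB  (len 288)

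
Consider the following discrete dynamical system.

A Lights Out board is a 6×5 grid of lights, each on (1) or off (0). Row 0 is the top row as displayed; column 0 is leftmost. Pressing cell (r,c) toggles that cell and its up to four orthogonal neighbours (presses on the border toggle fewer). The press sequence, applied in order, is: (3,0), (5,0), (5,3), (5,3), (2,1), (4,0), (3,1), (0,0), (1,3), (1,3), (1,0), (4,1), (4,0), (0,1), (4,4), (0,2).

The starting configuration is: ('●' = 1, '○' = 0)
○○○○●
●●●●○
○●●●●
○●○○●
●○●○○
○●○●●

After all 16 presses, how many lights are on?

[0] ○○○○●
●●●●○
○●●●●
○●○○●
●○●○○
○●○●●
[1] ○○○○●
●●●●○
●●●●●
●○○○●
○○●○○
○●○●●
[2] ○○○○●
●●●●○
●●●●●
●○○○●
●○●○○
●○○●●
[3] ○○○○●
●●●●○
●●●●●
●○○○●
●○●●○
●○●○○
[4] ○○○○●
●●●●○
●●●●●
●○○○●
●○●○○
●○○●●
[5] ○○○○●
●○●●○
○○○●●
●●○○●
●○●○○
●○○●●
[6] ○○○○●
●○●●○
○○○●●
○●○○●
○●●○○
○○○●●
[7] ○○○○●
●○●●○
○●○●●
●○●○●
○○●○○
○○○●●
[8] ●●○○●
○○●●○
○●○●●
●○●○●
○○●○○
○○○●●
[9] ●●○●●
○○○○●
○●○○●
●○●○●
○○●○○
○○○●●
[10] ●●○○●
○○●●○
○●○●●
●○●○●
○○●○○
○○○●●
[11] ○●○○●
●●●●○
●●○●●
●○●○●
○○●○○
○○○●●
[12] ○●○○●
●●●●○
●●○●●
●●●○●
●●○○○
○●○●●
[13] ○●○○●
●●●●○
●●○●●
○●●○●
○○○○○
●●○●●
[14] ●○●○●
●○●●○
●●○●●
○●●○●
○○○○○
●●○●●
[15] ●○●○●
●○●●○
●●○●●
○●●○○
○○○●●
●●○●○
[16] ●●○●●
●○○●○
●●○●●
○●●○○
○○○●●
●●○●○

17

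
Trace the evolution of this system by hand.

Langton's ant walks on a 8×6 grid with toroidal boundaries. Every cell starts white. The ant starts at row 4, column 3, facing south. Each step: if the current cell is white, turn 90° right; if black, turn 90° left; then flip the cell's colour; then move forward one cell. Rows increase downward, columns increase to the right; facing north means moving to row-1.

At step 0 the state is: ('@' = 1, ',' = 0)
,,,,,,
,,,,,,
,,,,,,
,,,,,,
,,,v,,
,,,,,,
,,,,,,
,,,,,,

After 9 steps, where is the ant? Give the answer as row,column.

4,4

gen 0: ,,,,,,
,,,,,,
,,,,,,
,,,,,,
,,,v,,
,,,,,,
,,,,,,
,,,,,,
gen 1: ,,,,,,
,,,,,,
,,,,,,
,,,,,,
,,<@,,
,,,,,,
,,,,,,
,,,,,,
gen 2: ,,,,,,
,,,,,,
,,,,,,
,,^,,,
,,@@,,
,,,,,,
,,,,,,
,,,,,,
gen 3: ,,,,,,
,,,,,,
,,,,,,
,,@>,,
,,@@,,
,,,,,,
,,,,,,
,,,,,,
gen 4: ,,,,,,
,,,,,,
,,,,,,
,,@@,,
,,@v,,
,,,,,,
,,,,,,
,,,,,,
gen 5: ,,,,,,
,,,,,,
,,,,,,
,,@@,,
,,@,>,
,,,,,,
,,,,,,
,,,,,,
gen 6: ,,,,,,
,,,,,,
,,,,,,
,,@@,,
,,@,@,
,,,,v,
,,,,,,
,,,,,,
gen 7: ,,,,,,
,,,,,,
,,,,,,
,,@@,,
,,@,@,
,,,<@,
,,,,,,
,,,,,,
gen 8: ,,,,,,
,,,,,,
,,,,,,
,,@@,,
,,@^@,
,,,@@,
,,,,,,
,,,,,,
gen 9: ,,,,,,
,,,,,,
,,,,,,
,,@@,,
,,@@>,
,,,@@,
,,,,,,
,,,,,,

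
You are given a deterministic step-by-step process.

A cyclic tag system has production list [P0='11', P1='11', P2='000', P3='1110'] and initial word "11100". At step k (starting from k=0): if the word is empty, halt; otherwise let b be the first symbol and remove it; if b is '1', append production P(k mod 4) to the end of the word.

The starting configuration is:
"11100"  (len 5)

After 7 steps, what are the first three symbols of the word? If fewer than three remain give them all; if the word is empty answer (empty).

0) "11100"  (len 5)
1) "110011"  (len 6)
2) "1001111"  (len 7)
3) "001111000"  (len 9)
4) "01111000"  (len 8)
5) "1111000"  (len 7)
6) "11100011"  (len 8)
7) "1100011000"  (len 10)

110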